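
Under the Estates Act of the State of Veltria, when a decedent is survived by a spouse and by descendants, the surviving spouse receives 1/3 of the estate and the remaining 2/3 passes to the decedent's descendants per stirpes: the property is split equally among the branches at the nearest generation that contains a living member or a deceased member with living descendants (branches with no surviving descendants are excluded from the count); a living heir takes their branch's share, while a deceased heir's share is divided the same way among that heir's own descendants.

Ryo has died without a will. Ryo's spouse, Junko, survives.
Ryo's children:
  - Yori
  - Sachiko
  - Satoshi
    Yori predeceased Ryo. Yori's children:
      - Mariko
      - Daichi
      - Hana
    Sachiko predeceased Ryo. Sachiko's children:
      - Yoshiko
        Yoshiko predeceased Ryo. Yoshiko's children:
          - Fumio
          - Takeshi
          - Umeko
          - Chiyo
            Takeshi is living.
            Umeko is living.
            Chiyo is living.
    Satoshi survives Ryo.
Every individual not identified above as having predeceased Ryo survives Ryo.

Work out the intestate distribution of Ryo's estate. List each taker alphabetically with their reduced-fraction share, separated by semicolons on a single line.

Junko, as surviving spouse, takes 1/3.
The remaining 2/3 passes to Ryo's descendants per stirpes.
The 2/3 is divided into 3 equal shares of 2/9 among Yori, Sachiko, Satoshi.
Yori predeceased; the 2/9 allotted to Yori's branch passes to Yori's issue by representation.
The 2/9 is divided into 3 equal shares of 2/27 among Mariko, Daichi, Hana.
Mariko is living and takes 2/27.
Daichi is living and takes 2/27.
Hana is living and takes 2/27.
Sachiko predeceased; the 2/9 allotted to Sachiko's branch passes to Sachiko's issue by representation.
Yoshiko's line is the sole branch at this level, so the full 2/9 passes to Yoshiko's issue by representation.
The 2/9 is divided into 4 equal shares of 1/18 among Fumio, Takeshi, Umeko, Chiyo.
Fumio is living and takes 1/18.
Takeshi is living and takes 1/18.
Umeko is living and takes 1/18.
Chiyo is living and takes 1/18.
Satoshi is living and takes 2/9.

Chiyo 1/18; Daichi 2/27; Fumio 1/18; Hana 2/27; Junko 1/3; Mariko 2/27; Satoshi 2/9; Takeshi 1/18; Umeko 1/18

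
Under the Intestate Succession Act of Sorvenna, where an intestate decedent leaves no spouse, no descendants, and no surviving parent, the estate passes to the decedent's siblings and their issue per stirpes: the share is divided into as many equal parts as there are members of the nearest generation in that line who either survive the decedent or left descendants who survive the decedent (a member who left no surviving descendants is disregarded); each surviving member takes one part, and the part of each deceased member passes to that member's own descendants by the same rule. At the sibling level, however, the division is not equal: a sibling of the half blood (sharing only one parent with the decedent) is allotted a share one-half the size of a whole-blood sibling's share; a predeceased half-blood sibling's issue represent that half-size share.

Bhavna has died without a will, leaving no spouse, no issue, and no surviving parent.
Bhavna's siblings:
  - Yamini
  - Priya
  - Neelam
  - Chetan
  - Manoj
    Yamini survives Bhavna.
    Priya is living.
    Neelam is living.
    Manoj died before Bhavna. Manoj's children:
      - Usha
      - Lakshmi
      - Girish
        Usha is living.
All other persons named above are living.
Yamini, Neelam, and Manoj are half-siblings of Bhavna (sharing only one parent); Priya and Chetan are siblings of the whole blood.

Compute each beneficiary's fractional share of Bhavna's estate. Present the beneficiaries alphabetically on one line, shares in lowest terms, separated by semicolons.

No spouse, descendants, or parent survives, so the estate passes to Bhavna's siblings per stirpes.
Half-blood siblings count for one-half the weight of whole-blood siblings at the initial division.
Dividing 1 in proportion to weights (total weight 7/2): Yamini (weight 1/2) → 1/7; Priya (weight 1) → 2/7; Neelam (weight 1/2) → 1/7; Chetan (weight 1) → 2/7; Manoj (weight 1/2) → 1/7.
Yamini is living and takes 1/7.
Priya is living and takes 2/7.
Neelam is living and takes 1/7.
Chetan is living and takes 2/7.
Manoj predeceased; the 1/7 allotted to Manoj's branch passes to Manoj's issue by representation.
The 1/7 is divided into 3 equal shares of 1/21 among Usha, Lakshmi, Girish.
Usha is living and takes 1/21.
Lakshmi is living and takes 1/21.
Girish is living and takes 1/21.

Chetan 2/7; Girish 1/21; Lakshmi 1/21; Neelam 1/7; Priya 2/7; Usha 1/21; Yamini 1/7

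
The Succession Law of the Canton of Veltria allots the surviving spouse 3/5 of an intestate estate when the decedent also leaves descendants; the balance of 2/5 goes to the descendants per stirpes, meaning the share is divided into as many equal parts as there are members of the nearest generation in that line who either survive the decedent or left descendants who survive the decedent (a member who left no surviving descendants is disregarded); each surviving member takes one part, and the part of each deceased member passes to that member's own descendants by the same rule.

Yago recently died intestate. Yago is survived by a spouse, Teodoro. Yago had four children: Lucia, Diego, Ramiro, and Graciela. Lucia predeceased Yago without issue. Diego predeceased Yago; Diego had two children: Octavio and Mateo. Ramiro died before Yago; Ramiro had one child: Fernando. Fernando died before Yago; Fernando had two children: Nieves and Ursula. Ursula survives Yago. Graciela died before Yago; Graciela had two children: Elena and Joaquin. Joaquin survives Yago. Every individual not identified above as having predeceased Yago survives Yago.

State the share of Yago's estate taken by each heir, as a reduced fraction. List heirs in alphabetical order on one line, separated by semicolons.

Elena 1/15; Joaquin 1/15; Mateo 1/15; Nieves 1/15; Octavio 1/15; Teodoro 3/5; Ursula 1/15

Teodoro, as surviving spouse, takes 3/5.
The remaining 2/5 passes to Yago's descendants per stirpes.
Lucia left no surviving issue, so that branch lapses and is disregarded.
The 2/5 is divided into 3 equal shares of 2/15 among Diego, Ramiro, Graciela.
Diego predeceased; the 2/15 allotted to Diego's branch passes to Diego's issue by representation.
The 2/15 is divided into 2 equal shares of 1/15 among Octavio, Mateo.
Octavio is living and takes 1/15.
Mateo is living and takes 1/15.
Ramiro predeceased; the 2/15 allotted to Ramiro's branch passes to Ramiro's issue by representation.
Fernando's line is the sole branch at this level, so the full 2/15 passes to Fernando's issue by representation.
The 2/15 is divided into 2 equal shares of 1/15 among Nieves, Ursula.
Nieves is living and takes 1/15.
Ursula is living and takes 1/15.
Graciela predeceased; the 2/15 allotted to Graciela's branch passes to Graciela's issue by representation.
The 2/15 is divided into 2 equal shares of 1/15 among Elena, Joaquin.
Elena is living and takes 1/15.
Joaquin is living and takes 1/15.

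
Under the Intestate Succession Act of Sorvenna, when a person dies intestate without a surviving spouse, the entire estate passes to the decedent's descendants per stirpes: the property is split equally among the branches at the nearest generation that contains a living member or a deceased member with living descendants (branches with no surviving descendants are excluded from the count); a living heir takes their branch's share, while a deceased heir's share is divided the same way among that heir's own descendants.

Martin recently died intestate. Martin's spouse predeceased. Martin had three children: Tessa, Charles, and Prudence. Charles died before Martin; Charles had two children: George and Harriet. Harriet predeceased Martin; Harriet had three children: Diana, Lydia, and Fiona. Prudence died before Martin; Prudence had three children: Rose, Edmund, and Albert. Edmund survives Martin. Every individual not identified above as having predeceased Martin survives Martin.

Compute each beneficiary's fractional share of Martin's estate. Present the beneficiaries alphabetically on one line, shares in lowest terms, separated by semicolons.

There is no surviving spouse, so the entire estate passes to Martin's descendants per stirpes.
The estate is divided into 3 equal shares of 1/3 among Tessa, Charles, Prudence.
Tessa is living and takes 1/3.
Charles predeceased; the 1/3 allotted to Charles's branch passes to Charles's issue by representation.
The 1/3 is divided into 2 equal shares of 1/6 among George, Harriet.
George is living and takes 1/6.
Harriet predeceased; the 1/6 allotted to Harriet's branch passes to Harriet's issue by representation.
The 1/6 is divided into 3 equal shares of 1/18 among Diana, Lydia, Fiona.
Diana is living and takes 1/18.
Lydia is living and takes 1/18.
Fiona is living and takes 1/18.
Prudence predeceased; the 1/3 allotted to Prudence's branch passes to Prudence's issue by representation.
The 1/3 is divided into 3 equal shares of 1/9 among Rose, Edmund, Albert.
Rose is living and takes 1/9.
Edmund is living and takes 1/9.
Albert is living and takes 1/9.

Albert 1/9; Diana 1/18; Edmund 1/9; Fiona 1/18; George 1/6; Lydia 1/18; Rose 1/9; Tessa 1/3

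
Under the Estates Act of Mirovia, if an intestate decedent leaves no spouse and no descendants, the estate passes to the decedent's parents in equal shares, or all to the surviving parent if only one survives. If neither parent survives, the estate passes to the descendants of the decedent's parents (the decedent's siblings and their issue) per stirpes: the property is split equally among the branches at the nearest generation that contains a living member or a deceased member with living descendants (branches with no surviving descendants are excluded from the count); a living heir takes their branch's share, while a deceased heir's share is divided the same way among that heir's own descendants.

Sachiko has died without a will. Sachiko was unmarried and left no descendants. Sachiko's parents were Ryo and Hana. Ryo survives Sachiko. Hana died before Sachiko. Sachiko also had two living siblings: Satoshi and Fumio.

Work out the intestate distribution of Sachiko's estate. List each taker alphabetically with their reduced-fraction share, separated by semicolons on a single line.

Only one parent, Ryo, survives, so Ryo takes the entire estate. The siblings take nothing because a surviving parent has priority.

Ryo 1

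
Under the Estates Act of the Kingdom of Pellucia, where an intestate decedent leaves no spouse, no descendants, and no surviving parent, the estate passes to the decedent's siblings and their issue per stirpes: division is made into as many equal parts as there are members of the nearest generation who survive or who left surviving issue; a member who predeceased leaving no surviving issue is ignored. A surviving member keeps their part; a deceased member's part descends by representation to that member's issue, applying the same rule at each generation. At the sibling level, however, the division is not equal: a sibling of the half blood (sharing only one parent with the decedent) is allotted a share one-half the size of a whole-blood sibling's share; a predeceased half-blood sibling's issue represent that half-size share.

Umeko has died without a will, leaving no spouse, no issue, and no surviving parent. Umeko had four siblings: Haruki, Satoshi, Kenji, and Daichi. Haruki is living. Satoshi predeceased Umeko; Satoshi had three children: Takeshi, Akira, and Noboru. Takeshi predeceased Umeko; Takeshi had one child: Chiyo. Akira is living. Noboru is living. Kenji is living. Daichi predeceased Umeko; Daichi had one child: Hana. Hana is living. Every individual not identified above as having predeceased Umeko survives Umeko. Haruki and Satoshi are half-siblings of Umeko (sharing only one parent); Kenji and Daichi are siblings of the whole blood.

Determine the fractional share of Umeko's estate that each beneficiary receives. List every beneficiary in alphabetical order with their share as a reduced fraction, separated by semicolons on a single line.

No spouse, descendants, or parent survives, so the estate passes to Umeko's siblings per stirpes.
Half-blood siblings count for one-half the weight of whole-blood siblings at the initial division.
Dividing 1 in proportion to weights (total weight 3): Haruki (weight 1/2) → 1/6; Satoshi (weight 1/2) → 1/6; Kenji (weight 1) → 1/3; Daichi (weight 1) → 1/3.
Haruki is living and takes 1/6.
Satoshi predeceased; the 1/6 allotted to Satoshi's branch passes to Satoshi's issue by representation.
The 1/6 is divided into 3 equal shares of 1/18 among Takeshi, Akira, Noboru.
Takeshi predeceased; the 1/18 allotted to Takeshi's branch passes to Takeshi's issue by representation.
Chiyo is the sole taker at this level and receives the full 1/18.
Akira is living and takes 1/18.
Noboru is living and takes 1/18.
Kenji is living and takes 1/3.
Daichi predeceased; the 1/3 allotted to Daichi's branch passes to Daichi's issue by representation.
Hana is the sole taker at this level and receives the full 1/3.

Akira 1/18; Chiyo 1/18; Hana 1/3; Haruki 1/6; Kenji 1/3; Noboru 1/18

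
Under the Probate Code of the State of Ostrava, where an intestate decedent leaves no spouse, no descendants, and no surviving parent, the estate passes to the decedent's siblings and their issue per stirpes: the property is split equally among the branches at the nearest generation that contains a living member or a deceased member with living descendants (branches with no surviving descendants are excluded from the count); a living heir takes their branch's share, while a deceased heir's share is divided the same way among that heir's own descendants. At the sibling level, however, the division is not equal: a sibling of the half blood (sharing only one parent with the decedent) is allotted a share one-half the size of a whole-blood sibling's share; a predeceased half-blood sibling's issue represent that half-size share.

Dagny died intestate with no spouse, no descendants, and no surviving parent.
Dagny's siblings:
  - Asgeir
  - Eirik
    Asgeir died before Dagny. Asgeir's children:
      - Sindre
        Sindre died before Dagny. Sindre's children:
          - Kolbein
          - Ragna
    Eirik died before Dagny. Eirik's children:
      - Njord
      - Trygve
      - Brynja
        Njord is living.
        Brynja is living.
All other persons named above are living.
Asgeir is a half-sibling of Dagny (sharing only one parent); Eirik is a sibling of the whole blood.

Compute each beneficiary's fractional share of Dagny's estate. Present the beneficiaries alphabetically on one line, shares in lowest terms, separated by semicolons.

Brynja 2/9; Kolbein 1/6; Njord 2/9; Ragna 1/6; Trygve 2/9

No spouse, descendants, or parent survives, so the estate passes to Dagny's siblings per stirpes.
Half-blood siblings count for one-half the weight of whole-blood siblings at the initial division.
Dividing 1 in proportion to weights (total weight 3/2): Asgeir (weight 1/2) → 1/3; Eirik (weight 1) → 2/3.
Asgeir predeceased; the 1/3 allotted to Asgeir's branch passes to Asgeir's issue by representation.
Sindre's line is the sole branch at this level, so the full 1/3 passes to Sindre's issue by representation.
The 1/3 is divided into 2 equal shares of 1/6 among Kolbein, Ragna.
Kolbein is living and takes 1/6.
Ragna is living and takes 1/6.
Eirik predeceased; the 2/3 allotted to Eirik's branch passes to Eirik's issue by representation.
The 2/3 is divided into 3 equal shares of 2/9 among Njord, Trygve, Brynja.
Njord is living and takes 2/9.
Trygve is living and takes 2/9.
Brynja is living and takes 2/9.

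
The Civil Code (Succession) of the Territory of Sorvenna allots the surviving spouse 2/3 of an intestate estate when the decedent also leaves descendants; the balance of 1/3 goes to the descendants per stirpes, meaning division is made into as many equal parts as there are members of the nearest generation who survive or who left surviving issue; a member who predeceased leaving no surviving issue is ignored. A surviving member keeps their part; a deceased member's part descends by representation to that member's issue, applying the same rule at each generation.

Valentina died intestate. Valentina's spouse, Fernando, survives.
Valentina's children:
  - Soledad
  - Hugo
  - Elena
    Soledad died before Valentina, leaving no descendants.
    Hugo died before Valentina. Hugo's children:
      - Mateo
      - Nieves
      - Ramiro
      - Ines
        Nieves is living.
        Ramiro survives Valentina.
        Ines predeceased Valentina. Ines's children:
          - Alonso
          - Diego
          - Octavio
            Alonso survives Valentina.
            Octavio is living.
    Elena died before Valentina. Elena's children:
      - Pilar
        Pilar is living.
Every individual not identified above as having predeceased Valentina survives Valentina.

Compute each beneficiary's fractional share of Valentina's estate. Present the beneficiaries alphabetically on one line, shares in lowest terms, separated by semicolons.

Alonso 1/72; Diego 1/72; Fernando 2/3; Mateo 1/24; Nieves 1/24; Octavio 1/72; Pilar 1/6; Ramiro 1/24

Fernando, as surviving spouse, takes 2/3.
The remaining 1/3 passes to Valentina's descendants per stirpes.
Soledad left no surviving issue, so that branch lapses and is disregarded.
The 1/3 is divided into 2 equal shares of 1/6 among Hugo, Elena.
Hugo predeceased; the 1/6 allotted to Hugo's branch passes to Hugo's issue by representation.
The 1/6 is divided into 4 equal shares of 1/24 among Mateo, Nieves, Ramiro, Ines.
Mateo is living and takes 1/24.
Nieves is living and takes 1/24.
Ramiro is living and takes 1/24.
Ines predeceased; the 1/24 allotted to Ines's branch passes to Ines's issue by representation.
The 1/24 is divided into 3 equal shares of 1/72 among Alonso, Diego, Octavio.
Alonso is living and takes 1/72.
Diego is living and takes 1/72.
Octavio is living and takes 1/72.
Elena predeceased; the 1/6 allotted to Elena's branch passes to Elena's issue by representation.
Pilar is the sole taker at this level and receives the full 1/6.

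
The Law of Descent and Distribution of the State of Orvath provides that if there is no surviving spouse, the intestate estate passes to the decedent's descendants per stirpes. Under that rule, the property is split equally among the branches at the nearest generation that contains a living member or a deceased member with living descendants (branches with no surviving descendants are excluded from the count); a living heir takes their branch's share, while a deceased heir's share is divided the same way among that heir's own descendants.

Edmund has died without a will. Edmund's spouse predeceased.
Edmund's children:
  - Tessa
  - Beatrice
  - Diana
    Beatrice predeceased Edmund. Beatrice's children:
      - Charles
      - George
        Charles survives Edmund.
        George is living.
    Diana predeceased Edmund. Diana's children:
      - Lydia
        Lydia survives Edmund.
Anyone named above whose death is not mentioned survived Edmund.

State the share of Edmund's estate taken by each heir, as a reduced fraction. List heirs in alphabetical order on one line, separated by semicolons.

Charles 1/6; George 1/6; Lydia 1/3; Tessa 1/3

There is no surviving spouse, so the entire estate passes to Edmund's descendants per stirpes.
The estate is divided into 3 equal shares of 1/3 among Tessa, Beatrice, Diana.
Tessa is living and takes 1/3.
Beatrice predeceased; the 1/3 allotted to Beatrice's branch passes to Beatrice's issue by representation.
The 1/3 is divided into 2 equal shares of 1/6 among Charles, George.
Charles is living and takes 1/6.
George is living and takes 1/6.
Diana predeceased; the 1/3 allotted to Diana's branch passes to Diana's issue by representation.
Lydia is the sole taker at this level and receives the full 1/3.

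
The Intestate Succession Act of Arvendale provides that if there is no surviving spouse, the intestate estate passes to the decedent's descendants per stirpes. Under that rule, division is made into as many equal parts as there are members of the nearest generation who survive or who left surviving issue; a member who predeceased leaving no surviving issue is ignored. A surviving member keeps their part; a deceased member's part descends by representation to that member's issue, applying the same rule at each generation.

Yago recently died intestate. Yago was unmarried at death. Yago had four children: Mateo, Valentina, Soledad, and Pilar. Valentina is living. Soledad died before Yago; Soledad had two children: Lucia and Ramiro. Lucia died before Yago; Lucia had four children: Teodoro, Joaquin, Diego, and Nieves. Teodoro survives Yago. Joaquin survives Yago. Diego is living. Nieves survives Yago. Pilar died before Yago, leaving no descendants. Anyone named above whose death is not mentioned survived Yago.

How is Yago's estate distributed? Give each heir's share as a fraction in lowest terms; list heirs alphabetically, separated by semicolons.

There is no surviving spouse, so the entire estate passes to Yago's descendants per stirpes.
Pilar left no surviving issue, so that branch lapses and is disregarded.
The estate is divided into 3 equal shares of 1/3 among Mateo, Valentina, Soledad.
Mateo is living and takes 1/3.
Valentina is living and takes 1/3.
Soledad predeceased; the 1/3 allotted to Soledad's branch passes to Soledad's issue by representation.
The 1/3 is divided into 2 equal shares of 1/6 among Lucia, Ramiro.
Lucia predeceased; the 1/6 allotted to Lucia's branch passes to Lucia's issue by representation.
The 1/6 is divided into 4 equal shares of 1/24 among Teodoro, Joaquin, Diego, Nieves.
Teodoro is living and takes 1/24.
Joaquin is living and takes 1/24.
Diego is living and takes 1/24.
Nieves is living and takes 1/24.
Ramiro is living and takes 1/6.

Diego 1/24; Joaquin 1/24; Mateo 1/3; Nieves 1/24; Ramiro 1/6; Teodoro 1/24; Valentina 1/3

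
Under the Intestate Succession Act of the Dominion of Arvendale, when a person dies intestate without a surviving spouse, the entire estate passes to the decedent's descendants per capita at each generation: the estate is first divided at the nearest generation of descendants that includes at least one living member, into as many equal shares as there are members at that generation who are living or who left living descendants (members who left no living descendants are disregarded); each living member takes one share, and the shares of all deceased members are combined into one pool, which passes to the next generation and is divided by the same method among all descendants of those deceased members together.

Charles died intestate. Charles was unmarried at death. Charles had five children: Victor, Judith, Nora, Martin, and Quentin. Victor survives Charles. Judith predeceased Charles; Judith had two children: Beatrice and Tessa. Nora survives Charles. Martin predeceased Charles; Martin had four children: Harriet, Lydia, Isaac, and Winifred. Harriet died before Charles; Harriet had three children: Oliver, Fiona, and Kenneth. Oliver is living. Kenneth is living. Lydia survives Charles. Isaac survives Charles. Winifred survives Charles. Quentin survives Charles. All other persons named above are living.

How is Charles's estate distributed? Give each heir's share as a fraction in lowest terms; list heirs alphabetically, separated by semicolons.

There is no surviving spouse, so the entire estate passes to Charles's descendants per capita at each generation.
At generation 1 (Victor, Judith, Nora, Martin, Quentin) there are 5 shares of (1)/5 = 1/5 each.
Living: Victor, Nora, and Quentin — each takes 1/5.
Deceased: Judith and Martin. Their combined 2/5 is pooled and carried to generation 2.
At generation 2 (Beatrice, Tessa, Harriet, Lydia, Isaac, Winifred) there are 6 shares of (2/5)/6 = 1/15 each.
Living: Beatrice, Tessa, Lydia, Isaac, and Winifred — each takes 1/15.
Deceased: Harriet. That 1/15 share is carried to generation 3.
At generation 3 (Oliver, Fiona, Kenneth) there are 3 shares of (1/15)/3 = 1/45 each.
Living: Oliver, Fiona, and Kenneth — each takes 1/45.

Beatrice 1/15; Fiona 1/45; Isaac 1/15; Kenneth 1/45; Lydia 1/15; Nora 1/5; Oliver 1/45; Quentin 1/5; Tessa 1/15; Victor 1/5; Winifred 1/15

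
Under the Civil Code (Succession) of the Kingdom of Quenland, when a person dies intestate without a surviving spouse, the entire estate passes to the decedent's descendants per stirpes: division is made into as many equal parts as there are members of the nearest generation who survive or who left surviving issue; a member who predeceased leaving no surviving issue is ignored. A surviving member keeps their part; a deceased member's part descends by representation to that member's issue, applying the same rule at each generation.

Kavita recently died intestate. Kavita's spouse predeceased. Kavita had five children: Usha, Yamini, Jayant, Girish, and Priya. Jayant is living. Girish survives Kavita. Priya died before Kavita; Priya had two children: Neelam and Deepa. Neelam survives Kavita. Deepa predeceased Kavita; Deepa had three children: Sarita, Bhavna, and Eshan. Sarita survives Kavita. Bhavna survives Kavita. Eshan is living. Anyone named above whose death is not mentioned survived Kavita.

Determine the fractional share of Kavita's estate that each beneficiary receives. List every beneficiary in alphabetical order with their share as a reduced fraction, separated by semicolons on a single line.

Bhavna 1/30; Eshan 1/30; Girish 1/5; Jayant 1/5; Neelam 1/10; Sarita 1/30; Usha 1/5; Yamini 1/5

There is no surviving spouse, so the entire estate passes to Kavita's descendants per stirpes.
The estate is divided into 5 equal shares of 1/5 among Usha, Yamini, Jayant, Girish, Priya.
Usha is living and takes 1/5.
Yamini is living and takes 1/5.
Jayant is living and takes 1/5.
Girish is living and takes 1/5.
Priya predeceased; the 1/5 allotted to Priya's branch passes to Priya's issue by representation.
The 1/5 is divided into 2 equal shares of 1/10 among Neelam, Deepa.
Neelam is living and takes 1/10.
Deepa predeceased; the 1/10 allotted to Deepa's branch passes to Deepa's issue by representation.
The 1/10 is divided into 3 equal shares of 1/30 among Sarita, Bhavna, Eshan.
Sarita is living and takes 1/30.
Bhavna is living and takes 1/30.
Eshan is living and takes 1/30.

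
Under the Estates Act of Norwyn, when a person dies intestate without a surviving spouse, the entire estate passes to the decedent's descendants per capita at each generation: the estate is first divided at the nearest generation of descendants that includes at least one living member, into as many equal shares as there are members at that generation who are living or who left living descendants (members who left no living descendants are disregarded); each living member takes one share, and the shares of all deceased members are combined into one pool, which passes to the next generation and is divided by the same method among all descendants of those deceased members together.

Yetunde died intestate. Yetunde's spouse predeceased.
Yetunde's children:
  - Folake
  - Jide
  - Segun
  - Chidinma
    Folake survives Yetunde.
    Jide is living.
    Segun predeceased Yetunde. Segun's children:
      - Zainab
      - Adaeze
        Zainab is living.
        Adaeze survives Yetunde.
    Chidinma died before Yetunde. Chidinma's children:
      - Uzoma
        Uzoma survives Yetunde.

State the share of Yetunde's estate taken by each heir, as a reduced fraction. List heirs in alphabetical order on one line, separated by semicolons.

There is no surviving spouse, so the entire estate passes to Yetunde's descendants per capita at each generation.
At generation 1 (Folake, Jide, Segun, Chidinma) there are 4 shares of (1)/4 = 1/4 each.
Living: Folake and Jide — each takes 1/4.
Deceased: Segun and Chidinma. Their combined 1/2 is pooled and carried to generation 2.
At generation 2 (Zainab, Adaeze, Uzoma) there are 3 shares of (1/2)/3 = 1/6 each.
Living: Zainab, Adaeze, and Uzoma — each takes 1/6.

Adaeze 1/6; Folake 1/4; Jide 1/4; Uzoma 1/6; Zainab 1/6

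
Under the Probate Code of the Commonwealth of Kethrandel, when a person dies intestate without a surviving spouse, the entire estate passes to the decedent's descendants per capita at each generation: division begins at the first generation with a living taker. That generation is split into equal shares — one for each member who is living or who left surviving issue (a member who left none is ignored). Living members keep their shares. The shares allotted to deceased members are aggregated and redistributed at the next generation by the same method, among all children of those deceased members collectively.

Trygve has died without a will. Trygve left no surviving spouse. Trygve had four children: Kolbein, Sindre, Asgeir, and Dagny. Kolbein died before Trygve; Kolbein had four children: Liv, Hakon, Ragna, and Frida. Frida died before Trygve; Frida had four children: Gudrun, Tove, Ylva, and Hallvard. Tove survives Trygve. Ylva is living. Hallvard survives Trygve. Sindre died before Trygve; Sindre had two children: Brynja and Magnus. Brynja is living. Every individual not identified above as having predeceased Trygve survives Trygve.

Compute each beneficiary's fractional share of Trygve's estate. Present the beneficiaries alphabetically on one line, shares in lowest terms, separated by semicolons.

There is no surviving spouse, so the entire estate passes to Trygve's descendants per capita at each generation.
At generation 1 (Kolbein, Sindre, Asgeir, Dagny) there are 4 shares of (1)/4 = 1/4 each.
Living: Asgeir and Dagny — each takes 1/4.
Deceased: Kolbein and Sindre. Their combined 1/2 is pooled and carried to generation 2.
At generation 2 (Liv, Hakon, Ragna, Frida, Brynja, Magnus) there are 6 shares of (1/2)/6 = 1/12 each.
Living: Liv, Hakon, Ragna, Brynja, and Magnus — each takes 1/12.
Deceased: Frida. That 1/12 share is carried to generation 3.
At generation 3 (Gudrun, Tove, Ylva, Hallvard) there are 4 shares of (1/12)/4 = 1/48 each.
Living: Gudrun, Tove, Ylva, and Hallvard — each takes 1/48.

Asgeir 1/4; Brynja 1/12; Dagny 1/4; Gudrun 1/48; Hakon 1/12; Hallvard 1/48; Liv 1/12; Magnus 1/12; Ragna 1/12; Tove 1/48; Ylva 1/48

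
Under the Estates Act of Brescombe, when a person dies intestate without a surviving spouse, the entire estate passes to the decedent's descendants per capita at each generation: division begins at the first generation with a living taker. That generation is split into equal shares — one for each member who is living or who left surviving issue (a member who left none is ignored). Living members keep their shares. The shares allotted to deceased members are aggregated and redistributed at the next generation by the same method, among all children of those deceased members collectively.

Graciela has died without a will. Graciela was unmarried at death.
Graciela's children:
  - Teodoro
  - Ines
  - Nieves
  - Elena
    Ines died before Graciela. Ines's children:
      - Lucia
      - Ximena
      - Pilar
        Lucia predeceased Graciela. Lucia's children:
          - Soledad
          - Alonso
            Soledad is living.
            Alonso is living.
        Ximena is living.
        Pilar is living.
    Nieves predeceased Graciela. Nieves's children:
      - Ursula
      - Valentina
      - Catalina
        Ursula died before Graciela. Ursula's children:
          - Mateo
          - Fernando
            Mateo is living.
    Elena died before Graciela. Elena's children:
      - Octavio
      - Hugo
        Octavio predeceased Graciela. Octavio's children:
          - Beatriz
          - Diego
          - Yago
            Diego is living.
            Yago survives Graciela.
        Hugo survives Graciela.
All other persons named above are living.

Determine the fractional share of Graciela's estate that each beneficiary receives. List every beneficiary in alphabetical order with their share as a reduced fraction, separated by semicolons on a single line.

Alonso 9/224; Beatriz 9/224; Catalina 3/32; Diego 9/224; Fernando 9/224; Hugo 3/32; Mateo 9/224; Pilar 3/32; Soledad 9/224; Teodoro 1/4; Valentina 3/32; Ximena 3/32; Yago 9/224

There is no surviving spouse, so the entire estate passes to Graciela's descendants per capita at each generation.
At generation 1 (Teodoro, Ines, Nieves, Elena) there are 4 shares of (1)/4 = 1/4 each.
Living: Teodoro — each takes 1/4.
Deceased: Ines, Nieves, and Elena. Their combined 3/4 is pooled and carried to generation 2.
At generation 2 (Lucia, Ximena, Pilar, Ursula, Valentina, Catalina, Octavio, Hugo) there are 8 shares of (3/4)/8 = 3/32 each.
Living: Ximena, Pilar, Valentina, Catalina, and Hugo — each takes 3/32.
Deceased: Lucia, Ursula, and Octavio. Their combined 9/32 is pooled and carried to generation 3.
At generation 3 (Soledad, Alonso, Mateo, Fernando, Beatriz, Diego, Yago) there are 7 shares of (9/32)/7 = 9/224 each.
Living: Soledad, Alonso, Mateo, Fernando, Beatriz, Diego, and Yago — each takes 9/224.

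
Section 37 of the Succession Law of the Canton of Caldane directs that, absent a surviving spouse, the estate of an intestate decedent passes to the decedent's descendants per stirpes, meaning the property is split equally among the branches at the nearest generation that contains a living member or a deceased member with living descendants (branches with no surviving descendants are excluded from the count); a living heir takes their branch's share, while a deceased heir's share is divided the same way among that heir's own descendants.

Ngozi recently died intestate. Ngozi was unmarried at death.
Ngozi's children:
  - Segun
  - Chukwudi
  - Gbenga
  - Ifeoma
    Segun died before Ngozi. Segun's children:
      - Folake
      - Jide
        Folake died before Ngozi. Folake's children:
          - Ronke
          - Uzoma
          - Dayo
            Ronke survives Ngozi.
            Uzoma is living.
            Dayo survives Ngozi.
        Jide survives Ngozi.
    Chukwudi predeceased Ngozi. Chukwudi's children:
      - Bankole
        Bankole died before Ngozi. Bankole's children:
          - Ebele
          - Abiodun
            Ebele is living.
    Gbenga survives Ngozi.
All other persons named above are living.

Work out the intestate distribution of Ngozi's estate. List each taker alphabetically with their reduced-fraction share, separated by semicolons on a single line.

Abiodun 1/8; Dayo 1/24; Ebele 1/8; Gbenga 1/4; Ifeoma 1/4; Jide 1/8; Ronke 1/24; Uzoma 1/24

There is no surviving spouse, so the entire estate passes to Ngozi's descendants per stirpes.
The estate is divided into 4 equal shares of 1/4 among Segun, Chukwudi, Gbenga, Ifeoma.
Segun predeceased; the 1/4 allotted to Segun's branch passes to Segun's issue by representation.
The 1/4 is divided into 2 equal shares of 1/8 among Folake, Jide.
Folake predeceased; the 1/8 allotted to Folake's branch passes to Folake's issue by representation.
The 1/8 is divided into 3 equal shares of 1/24 among Ronke, Uzoma, Dayo.
Ronke is living and takes 1/24.
Uzoma is living and takes 1/24.
Dayo is living and takes 1/24.
Jide is living and takes 1/8.
Chukwudi predeceased; the 1/4 allotted to Chukwudi's branch passes to Chukwudi's issue by representation.
Bankole's line is the sole branch at this level, so the full 1/4 passes to Bankole's issue by representation.
The 1/4 is divided into 2 equal shares of 1/8 among Ebele, Abiodun.
Ebele is living and takes 1/8.
Abiodun is living and takes 1/8.
Gbenga is living and takes 1/4.
Ifeoma is living and takes 1/4.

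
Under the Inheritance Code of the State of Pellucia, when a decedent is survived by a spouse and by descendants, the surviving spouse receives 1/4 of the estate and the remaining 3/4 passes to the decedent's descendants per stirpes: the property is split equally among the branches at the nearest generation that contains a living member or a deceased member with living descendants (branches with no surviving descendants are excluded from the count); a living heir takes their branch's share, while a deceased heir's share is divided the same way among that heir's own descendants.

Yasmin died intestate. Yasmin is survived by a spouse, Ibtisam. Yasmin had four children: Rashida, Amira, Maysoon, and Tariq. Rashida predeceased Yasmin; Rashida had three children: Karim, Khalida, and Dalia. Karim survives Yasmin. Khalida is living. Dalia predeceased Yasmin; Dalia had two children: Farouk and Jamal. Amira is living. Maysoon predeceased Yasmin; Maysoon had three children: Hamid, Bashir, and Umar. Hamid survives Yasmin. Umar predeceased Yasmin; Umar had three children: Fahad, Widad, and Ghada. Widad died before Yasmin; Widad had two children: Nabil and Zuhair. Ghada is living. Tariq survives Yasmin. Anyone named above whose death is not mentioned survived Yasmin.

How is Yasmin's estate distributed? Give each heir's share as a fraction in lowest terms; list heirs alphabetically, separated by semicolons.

Ibtisam, as surviving spouse, takes 1/4.
The remaining 3/4 passes to Yasmin's descendants per stirpes.
The 3/4 is divided into 4 equal shares of 3/16 among Rashida, Amira, Maysoon, Tariq.
Rashida predeceased; the 3/16 allotted to Rashida's branch passes to Rashida's issue by representation.
The 3/16 is divided into 3 equal shares of 1/16 among Karim, Khalida, Dalia.
Karim is living and takes 1/16.
Khalida is living and takes 1/16.
Dalia predeceased; the 1/16 allotted to Dalia's branch passes to Dalia's issue by representation.
The 1/16 is divided into 2 equal shares of 1/32 among Farouk, Jamal.
Farouk is living and takes 1/32.
Jamal is living and takes 1/32.
Amira is living and takes 3/16.
Maysoon predeceased; the 3/16 allotted to Maysoon's branch passes to Maysoon's issue by representation.
The 3/16 is divided into 3 equal shares of 1/16 among Hamid, Bashir, Umar.
Hamid is living and takes 1/16.
Bashir is living and takes 1/16.
Umar predeceased; the 1/16 allotted to Umar's branch passes to Umar's issue by representation.
The 1/16 is divided into 3 equal shares of 1/48 among Fahad, Widad, Ghada.
Fahad is living and takes 1/48.
Widad predeceased; the 1/48 allotted to Widad's branch passes to Widad's issue by representation.
The 1/48 is divided into 2 equal shares of 1/96 among Nabil, Zuhair.
Nabil is living and takes 1/96.
Zuhair is living and takes 1/96.
Ghada is living and takes 1/48.
Tariq is living and takes 3/16.

Amira 3/16; Bashir 1/16; Fahad 1/48; Farouk 1/32; Ghada 1/48; Hamid 1/16; Ibtisam 1/4; Jamal 1/32; Karim 1/16; Khalida 1/16; Nabil 1/96; Tariq 3/16; Zuhair 1/96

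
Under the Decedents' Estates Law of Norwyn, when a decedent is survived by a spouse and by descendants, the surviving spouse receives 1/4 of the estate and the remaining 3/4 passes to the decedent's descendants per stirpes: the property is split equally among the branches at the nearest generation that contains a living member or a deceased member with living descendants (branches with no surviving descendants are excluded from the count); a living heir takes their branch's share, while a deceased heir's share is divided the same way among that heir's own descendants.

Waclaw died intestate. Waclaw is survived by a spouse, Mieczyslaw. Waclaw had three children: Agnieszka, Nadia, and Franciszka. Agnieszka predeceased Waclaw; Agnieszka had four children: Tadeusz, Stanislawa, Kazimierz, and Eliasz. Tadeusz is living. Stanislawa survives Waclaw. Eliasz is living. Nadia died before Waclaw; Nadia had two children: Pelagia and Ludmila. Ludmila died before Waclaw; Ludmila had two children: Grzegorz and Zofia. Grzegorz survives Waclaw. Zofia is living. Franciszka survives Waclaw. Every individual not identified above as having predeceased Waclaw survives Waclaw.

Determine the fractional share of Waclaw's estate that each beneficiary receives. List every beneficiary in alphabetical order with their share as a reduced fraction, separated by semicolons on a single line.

Mieczyslaw, as surviving spouse, takes 1/4.
The remaining 3/4 passes to Waclaw's descendants per stirpes.
The 3/4 is divided into 3 equal shares of 1/4 among Agnieszka, Nadia, Franciszka.
Agnieszka predeceased; the 1/4 allotted to Agnieszka's branch passes to Agnieszka's issue by representation.
The 1/4 is divided into 4 equal shares of 1/16 among Tadeusz, Stanislawa, Kazimierz, Eliasz.
Tadeusz is living and takes 1/16.
Stanislawa is living and takes 1/16.
Kazimierz is living and takes 1/16.
Eliasz is living and takes 1/16.
Nadia predeceased; the 1/4 allotted to Nadia's branch passes to Nadia's issue by representation.
The 1/4 is divided into 2 equal shares of 1/8 among Pelagia, Ludmila.
Pelagia is living and takes 1/8.
Ludmila predeceased; the 1/8 allotted to Ludmila's branch passes to Ludmila's issue by representation.
The 1/8 is divided into 2 equal shares of 1/16 among Grzegorz, Zofia.
Grzegorz is living and takes 1/16.
Zofia is living and takes 1/16.
Franciszka is living and takes 1/4.

Eliasz 1/16; Franciszka 1/4; Grzegorz 1/16; Kazimierz 1/16; Mieczyslaw 1/4; Pelagia 1/8; Stanislawa 1/16; Tadeusz 1/16; Zofia 1/16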